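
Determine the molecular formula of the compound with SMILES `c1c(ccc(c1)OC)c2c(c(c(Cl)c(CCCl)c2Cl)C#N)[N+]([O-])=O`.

C16H11Cl3N2O3

Heavy atoms from the SMILES: 16 C, 3 Cl, 2 N, 3 O.
Implicit hydrogens by atom environment:
  8 × C (aromatic): no H
  4 × C (aromatic): 1 H each → 4
  3 × Cl: no H
  2 × C: 2 H each → 4
  2 × O: no H
  1 × C: 3 H
  1 × C: no H
  1 × N (charge +1): no H
  1 × N: no H
  1 × O (charge -1): no H
  Total hydrogens = 11.
Molecular formula: C16H11Cl3N2O3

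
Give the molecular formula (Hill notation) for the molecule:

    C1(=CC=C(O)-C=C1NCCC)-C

Heavy atoms from the SMILES: 10 C, 1 N, 1 O.
Implicit hydrogens by atom environment:
  3 × C (aromatic): 1 H each → 3
  3 × C (aromatic): no H
  2 × C: 3 H each → 6
  2 × C: 2 H each → 4
  1 × N: 1 H
  1 × O: 1 H
  Total hydrogens = 15.
Molecular formula: C10H15NO

C10H15NO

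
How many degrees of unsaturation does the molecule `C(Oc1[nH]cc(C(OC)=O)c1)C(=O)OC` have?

5

Molecular formula from the SMILES: C9H11NO5.
DoU = (2C + 2 + N − H − X)/2 = (2·9 + 2 + 1 − 11 − 0)/2 = 10/2 = 5.
(Structurally: 1 ring(s) + 4 π bond(s) = 5.)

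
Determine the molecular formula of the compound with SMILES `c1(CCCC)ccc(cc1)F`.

C10H13F

Heavy atoms from the SMILES: 10 C, 1 F.
Implicit hydrogens by atom environment:
  4 × C (aromatic): 1 H each → 4
  3 × C: 2 H each → 6
  2 × C (aromatic): no H
  1 × C: 3 H
  1 × F: no H
  Total hydrogens = 13.
Molecular formula: C10H13F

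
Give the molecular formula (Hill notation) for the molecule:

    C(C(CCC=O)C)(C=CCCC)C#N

Heavy atoms from the SMILES: 12 C, 1 N, 1 O.
Implicit hydrogens by atom environment:
  5 × C: 1 H each → 5
  4 × C: 2 H each → 8
  2 × C: 3 H each → 6
  1 × C: no H
  1 × N: no H
  1 × O: no H
  Total hydrogens = 19.
Molecular formula: C12H19NO

C12H19NO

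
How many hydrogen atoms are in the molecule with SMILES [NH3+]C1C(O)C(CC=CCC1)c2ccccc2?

20

Hydrogens are implicit in SMILES; fill each atom to its normal valence:
  5 × C: 1 H each → 5
  5 × C (aromatic): 1 H each → 5
  3 × C: 2 H each → 6
  1 × C (aromatic): no H
  1 × N (charge +1): 3 H
  1 × O: 1 H
  Total hydrogens = 20.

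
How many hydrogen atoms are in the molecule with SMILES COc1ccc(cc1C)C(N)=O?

Hydrogens are implicit in SMILES; fill each atom to its normal valence:
  3 × C (aromatic): 1 H each → 3
  3 × C (aromatic): no H
  2 × C: 3 H each → 6
  2 × O: no H
  1 × C: no H
  1 × N: 2 H
  Total hydrogens = 11.

11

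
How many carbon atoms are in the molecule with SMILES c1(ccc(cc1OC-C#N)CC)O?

The symbol for carbon appears 10 times in the SMILES. Lowercase c denotes aromatic carbon and counts toward C.

10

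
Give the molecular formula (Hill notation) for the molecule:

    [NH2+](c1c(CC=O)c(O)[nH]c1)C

C7H11N2O2+

Heavy atoms from the SMILES: 7 C, 2 N, 2 O.
Implicit hydrogens by atom environment:
  3 × C (aromatic): no H
  1 × C: 3 H
  1 × C: 2 H
  1 × C (aromatic): 1 H
  1 × C: 1 H
  1 × N (charge +1): 2 H
  1 × N (aromatic): 1 H
  1 × O: 1 H
  1 × O: no H
  Total hydrogens = 11.
Net charge +1.
Molecular formula: C7H11N2O2+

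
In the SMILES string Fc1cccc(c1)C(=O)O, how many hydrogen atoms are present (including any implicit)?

5

Hydrogens are implicit in SMILES; fill each atom to its normal valence:
  4 × C (aromatic): 1 H each → 4
  2 × C (aromatic): no H
  1 × C: no H
  1 × F: no H
  1 × O: 1 H
  1 × O: no H
  Total hydrogens = 5.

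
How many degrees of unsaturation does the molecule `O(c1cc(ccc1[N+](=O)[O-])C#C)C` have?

7

Molecular formula from the SMILES: C9H7NO3.
DoU = (2C + 2 + N − H − X)/2 = (2·9 + 2 + 1 − 7 − 0)/2 = 14/2 = 7.
(Structurally: 1 ring(s) + 6 π bond(s) = 7.)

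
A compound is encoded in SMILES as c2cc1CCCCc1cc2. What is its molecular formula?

C10H12

Heavy atoms from the SMILES: 10 C.
Implicit hydrogens by atom environment:
  4 × C: 2 H each → 8
  4 × C (aromatic): 1 H each → 4
  2 × C (aromatic): no H
  Total hydrogens = 12.
Molecular formula: C10H12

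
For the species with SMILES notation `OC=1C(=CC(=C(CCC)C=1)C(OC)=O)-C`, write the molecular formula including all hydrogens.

Heavy atoms from the SMILES: 12 C, 3 O.
Implicit hydrogens by atom environment:
  4 × C (aromatic): no H
  3 × C: 3 H each → 9
  2 × C: 2 H each → 4
  2 × C (aromatic): 1 H each → 2
  2 × O: no H
  1 × C: no H
  1 × O: 1 H
  Total hydrogens = 16.
Molecular formula: C12H16O3

C12H16O3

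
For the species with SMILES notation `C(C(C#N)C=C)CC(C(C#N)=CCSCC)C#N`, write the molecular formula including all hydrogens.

C14H17N3S

Heavy atoms from the SMILES: 14 C, 3 N, 1 S.
Implicit hydrogens by atom environment:
  5 × C: 2 H each → 10
  4 × C: 1 H each → 4
  4 × C: no H
  3 × N: no H
  1 × C: 3 H
  1 × S: no H
  Total hydrogens = 17.
Molecular formula: C14H17N3S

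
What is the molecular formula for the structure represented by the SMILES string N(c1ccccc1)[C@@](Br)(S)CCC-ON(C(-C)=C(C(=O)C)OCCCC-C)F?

C20H30BrFN2O3S

Heavy atoms from the SMILES: 1 Br, 20 C, 1 F, 2 N, 3 O, 1 S.
Implicit hydrogens by atom environment:
  7 × C: 2 H each → 14
  5 × C (aromatic): 1 H each → 5
  4 × C: no H
  3 × C: 3 H each → 9
  3 × O: no H
  1 × Br: no H
  1 × C (aromatic): no H
  1 × F: no H
  1 × N: 1 H
  1 × N: no H
  1 × S: 1 H
  Total hydrogens = 30.
Molecular formula: C20H30BrFN2O3S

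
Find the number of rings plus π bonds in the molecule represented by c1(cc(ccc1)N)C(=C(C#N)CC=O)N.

Molecular formula from the SMILES: C11H11N3O.
DoU = (2C + 2 + N − H − X)/2 = (2·11 + 2 + 3 − 11 − 0)/2 = 16/2 = 8.
(Structurally: 1 ring(s) + 7 π bond(s) = 8.)

8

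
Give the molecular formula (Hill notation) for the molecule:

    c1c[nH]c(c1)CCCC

Heavy atoms from the SMILES: 8 C, 1 N.
Implicit hydrogens by atom environment:
  3 × C: 2 H each → 6
  3 × C (aromatic): 1 H each → 3
  1 × C: 3 H
  1 × C (aromatic): no H
  1 × N (aromatic): 1 H
  Total hydrogens = 13.
Molecular formula: C8H13N

C8H13N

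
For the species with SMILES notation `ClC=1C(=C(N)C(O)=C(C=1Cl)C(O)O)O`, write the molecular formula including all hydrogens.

Heavy atoms from the SMILES: 7 C, 2 Cl, 1 N, 4 O.
Implicit hydrogens by atom environment:
  6 × C (aromatic): no H
  4 × O: 1 H each → 4
  2 × Cl: no H
  1 × C: 1 H
  1 × N: 2 H
  Total hydrogens = 7.
Molecular formula: C7H7Cl2NO4

C7H7Cl2NO4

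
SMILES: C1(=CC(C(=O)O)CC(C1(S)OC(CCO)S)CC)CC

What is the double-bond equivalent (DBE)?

3

Molecular formula from the SMILES: C14H24O4S2.
DoU = (2C + 2 + N − H − X)/2 = (2·14 + 2 + 0 − 24 − 0)/2 = 6/2 = 3.
(Structurally: 1 ring(s) + 2 π bond(s) = 3.)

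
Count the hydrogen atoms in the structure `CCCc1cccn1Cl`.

Hydrogens are implicit in SMILES; fill each atom to its normal valence:
  3 × C (aromatic): 1 H each → 3
  2 × C: 2 H each → 4
  1 × C: 3 H
  1 × C (aromatic): no H
  1 × Cl: no H
  1 × N (aromatic): no H
  Total hydrogens = 10.

10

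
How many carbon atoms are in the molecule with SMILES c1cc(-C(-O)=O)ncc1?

The symbol for carbon appears 6 times in the SMILES. Lowercase c denotes aromatic carbon and counts toward C.

6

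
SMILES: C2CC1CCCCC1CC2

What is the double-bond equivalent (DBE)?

2

Molecular formula from the SMILES: C10H18.
DoU = (2C + 2 + N − H − X)/2 = (2·10 + 2 + 0 − 18 − 0)/2 = 4/2 = 2.
(Structurally: 2 ring(s) + 0 π bond(s) = 2.)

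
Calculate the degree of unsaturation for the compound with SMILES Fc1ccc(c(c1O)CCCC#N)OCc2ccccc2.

Molecular formula from the SMILES: C17H16FNO2.
DoU = (2C + 2 + N − H − X)/2 = (2·17 + 2 + 1 − 16 − 1)/2 = 20/2 = 10.
(Structurally: 2 ring(s) + 8 π bond(s) = 10.)

10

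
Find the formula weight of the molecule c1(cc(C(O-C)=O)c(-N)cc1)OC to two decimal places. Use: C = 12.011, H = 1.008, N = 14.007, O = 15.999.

Molecular formula: C9H11NO3.
M = 9×12.011 + 11×1.008 + 1×14.007 + 3×15.999 = 181.19 g/mol.

181.19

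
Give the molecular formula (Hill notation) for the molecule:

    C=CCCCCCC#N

C8H13N

Heavy atoms from the SMILES: 8 C, 1 N.
Implicit hydrogens by atom environment:
  6 × C: 2 H each → 12
  1 × C: 1 H
  1 × C: no H
  1 × N: no H
  Total hydrogens = 13.
Molecular formula: C8H13N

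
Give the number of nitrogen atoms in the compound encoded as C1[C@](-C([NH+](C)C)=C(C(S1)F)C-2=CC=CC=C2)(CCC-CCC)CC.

1

The symbol for nitrogen appears 1 time in the SMILES.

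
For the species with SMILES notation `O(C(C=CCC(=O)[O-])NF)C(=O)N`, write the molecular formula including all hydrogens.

C6H8FN2O4-

Heavy atoms from the SMILES: 6 C, 1 F, 2 N, 4 O.
Implicit hydrogens by atom environment:
  3 × C: 1 H each → 3
  3 × O: no H
  2 × C: no H
  1 × C: 2 H
  1 × F: no H
  1 × N: 2 H
  1 × N: 1 H
  1 × O (charge -1): no H
  Total hydrogens = 8.
Net charge -1.
Molecular formula: C6H8FN2O4-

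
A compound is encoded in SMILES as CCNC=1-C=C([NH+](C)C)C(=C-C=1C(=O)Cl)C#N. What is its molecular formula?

Heavy atoms from the SMILES: 12 C, 1 Cl, 3 N, 1 O.
Implicit hydrogens by atom environment:
  4 × C (aromatic): no H
  3 × C: 3 H each → 9
  2 × C (aromatic): 1 H each → 2
  2 × C: no H
  1 × C: 2 H
  1 × Cl: no H
  1 × N (charge +1): 1 H
  1 × N: 1 H
  1 × N: no H
  1 × O: no H
  Total hydrogens = 15.
Net charge +1.
Molecular formula: C12H15ClN3O+

C12H15ClN3O+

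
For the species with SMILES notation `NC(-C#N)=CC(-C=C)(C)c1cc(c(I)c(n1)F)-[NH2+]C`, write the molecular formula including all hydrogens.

C13H15FIN4+

Heavy atoms from the SMILES: 13 C, 1 F, 1 I, 4 N.
Implicit hydrogens by atom environment:
  4 × C (aromatic): no H
  3 × C: no H
  2 × C: 3 H each → 6
  2 × C: 1 H each → 2
  1 × C: 2 H
  1 × C (aromatic): 1 H
  1 × F: no H
  1 × I: no H
  1 × N (charge +1): 2 H
  1 × N: 2 H
  1 × N (aromatic): no H
  1 × N: no H
  Total hydrogens = 15.
Net charge +1.
Molecular formula: C13H15FIN4+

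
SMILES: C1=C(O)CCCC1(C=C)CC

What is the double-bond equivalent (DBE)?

3

Molecular formula from the SMILES: C10H16O.
DoU = (2C + 2 + N − H − X)/2 = (2·10 + 2 + 0 − 16 − 0)/2 = 6/2 = 3.
(Structurally: 1 ring(s) + 2 π bond(s) = 3.)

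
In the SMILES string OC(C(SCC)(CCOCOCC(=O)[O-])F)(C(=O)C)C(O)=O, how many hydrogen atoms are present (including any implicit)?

18

Hydrogens are implicit in SMILES; fill each atom to its normal valence:
  5 × C: 2 H each → 10
  5 × C: no H
  5 × O: no H
  2 × C: 3 H each → 6
  2 × O: 1 H each → 2
  1 × F: no H
  1 × O (charge -1): no H
  1 × S: no H
  Total hydrogens = 18.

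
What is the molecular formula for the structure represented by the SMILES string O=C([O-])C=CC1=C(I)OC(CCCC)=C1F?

C11H11FIO3-

Heavy atoms from the SMILES: 11 C, 1 F, 1 I, 3 O.
Implicit hydrogens by atom environment:
  4 × C (aromatic): no H
  3 × C: 2 H each → 6
  2 × C: 1 H each → 2
  1 × C: 3 H
  1 × C: no H
  1 × F: no H
  1 × I: no H
  1 × O (aromatic): no H
  1 × O: no H
  1 × O (charge -1): no H
  Total hydrogens = 11.
Net charge -1.
Molecular formula: C11H11FIO3-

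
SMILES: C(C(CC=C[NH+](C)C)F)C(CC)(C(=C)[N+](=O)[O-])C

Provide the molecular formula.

Heavy atoms from the SMILES: 13 C, 1 F, 2 N, 2 O.
Implicit hydrogens by atom environment:
  4 × C: 3 H each → 12
  4 × C: 2 H each → 8
  3 × C: 1 H each → 3
  2 × C: no H
  1 × F: no H
  1 × N (charge +1): 1 H
  1 × N (charge +1): no H
  1 × O: no H
  1 × O (charge -1): no H
  Total hydrogens = 24.
Net charge +1.
Molecular formula: C13H24FN2O2+

C13H24FN2O2+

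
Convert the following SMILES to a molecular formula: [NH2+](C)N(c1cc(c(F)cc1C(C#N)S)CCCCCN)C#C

Heavy atoms from the SMILES: 16 C, 1 F, 4 N, 1 S.
Implicit hydrogens by atom environment:
  5 × C: 2 H each → 10
  4 × C (aromatic): no H
  2 × C (aromatic): 1 H each → 2
  2 × C: 1 H each → 2
  2 × C: no H
  2 × N: no H
  1 × C: 3 H
  1 × F: no H
  1 × N: 2 H
  1 × N (charge +1): 2 H
  1 × S: 1 H
  Total hydrogens = 22.
Net charge +1.
Molecular formula: C16H22FN4S+

C16H22FN4S+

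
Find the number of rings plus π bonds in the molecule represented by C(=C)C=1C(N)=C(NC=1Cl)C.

4

Molecular formula from the SMILES: C7H9ClN2.
DoU = (2C + 2 + N − H − X)/2 = (2·7 + 2 + 2 − 9 − 1)/2 = 8/2 = 4.
(Structurally: 1 ring(s) + 3 π bond(s) = 4.)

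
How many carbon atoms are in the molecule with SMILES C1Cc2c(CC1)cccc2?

The symbol for carbon appears 10 times in the SMILES. Lowercase c denotes aromatic carbon and counts toward C.

10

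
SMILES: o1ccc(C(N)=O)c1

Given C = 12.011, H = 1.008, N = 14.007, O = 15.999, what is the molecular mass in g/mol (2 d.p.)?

Molecular formula: C5H5NO2.
M = 5×12.011 + 5×1.008 + 1×14.007 + 2×15.999 = 111.10 g/mol.

111.10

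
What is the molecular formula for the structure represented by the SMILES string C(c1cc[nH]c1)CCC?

C8H13N

Heavy atoms from the SMILES: 8 C, 1 N.
Implicit hydrogens by atom environment:
  3 × C: 2 H each → 6
  3 × C (aromatic): 1 H each → 3
  1 × C: 3 H
  1 × C (aromatic): no H
  1 × N (aromatic): 1 H
  Total hydrogens = 13.
Molecular formula: C8H13N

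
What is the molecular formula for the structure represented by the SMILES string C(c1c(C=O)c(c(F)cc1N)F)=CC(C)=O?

Heavy atoms from the SMILES: 11 C, 2 F, 1 N, 2 O.
Implicit hydrogens by atom environment:
  5 × C (aromatic): no H
  3 × C: 1 H each → 3
  2 × F: no H
  2 × O: no H
  1 × C: 3 H
  1 × C (aromatic): 1 H
  1 × C: no H
  1 × N: 2 H
  Total hydrogens = 9.
Molecular formula: C11H9F2NO2

C11H9F2NO2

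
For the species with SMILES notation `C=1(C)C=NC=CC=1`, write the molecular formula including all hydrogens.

Heavy atoms from the SMILES: 6 C, 1 N.
Implicit hydrogens by atom environment:
  4 × C (aromatic): 1 H each → 4
  1 × C: 3 H
  1 × C (aromatic): no H
  1 × N (aromatic): no H
  Total hydrogens = 7.
Molecular formula: C6H7N

C6H7N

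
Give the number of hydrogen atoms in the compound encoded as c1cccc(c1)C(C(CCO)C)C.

18

Hydrogens are implicit in SMILES; fill each atom to its normal valence:
  5 × C (aromatic): 1 H each → 5
  2 × C: 3 H each → 6
  2 × C: 2 H each → 4
  2 × C: 1 H each → 2
  1 × C (aromatic): no H
  1 × O: 1 H
  Total hydrogens = 18.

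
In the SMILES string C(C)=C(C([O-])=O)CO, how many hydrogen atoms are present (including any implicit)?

7

Hydrogens are implicit in SMILES; fill each atom to its normal valence:
  2 × C: no H
  1 × C: 3 H
  1 × C: 2 H
  1 × C: 1 H
  1 × O: 1 H
  1 × O: no H
  1 × O (charge -1): no H
  Total hydrogens = 7.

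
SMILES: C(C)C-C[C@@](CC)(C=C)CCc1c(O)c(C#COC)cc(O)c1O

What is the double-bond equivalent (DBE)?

Molecular formula from the SMILES: C20H28O4.
DoU = (2C + 2 + N − H − X)/2 = (2·20 + 2 + 0 − 28 − 0)/2 = 14/2 = 7.
(Structurally: 1 ring(s) + 6 π bond(s) = 7.)

7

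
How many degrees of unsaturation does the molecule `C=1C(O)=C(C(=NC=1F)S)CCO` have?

4

Molecular formula from the SMILES: C7H8FNO2S.
DoU = (2C + 2 + N − H − X)/2 = (2·7 + 2 + 1 − 8 − 1)/2 = 8/2 = 4.
(Structurally: 1 ring(s) + 3 π bond(s) = 4.)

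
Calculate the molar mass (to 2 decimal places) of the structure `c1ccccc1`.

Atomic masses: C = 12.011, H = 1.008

Molecular formula: C6H6.
M = 6×12.011 + 6×1.008 = 78.11 g/mol.

78.11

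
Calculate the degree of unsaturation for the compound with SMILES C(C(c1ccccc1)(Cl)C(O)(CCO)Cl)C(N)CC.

Molecular formula from the SMILES: C14H21Cl2NO2.
DoU = (2C + 2 + N − H − X)/2 = (2·14 + 2 + 1 − 21 − 2)/2 = 8/2 = 4.
(Structurally: 1 ring(s) + 3 π bond(s) = 4.)

4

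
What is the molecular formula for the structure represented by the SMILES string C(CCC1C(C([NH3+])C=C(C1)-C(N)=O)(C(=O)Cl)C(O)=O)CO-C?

C14H22ClN2O5+

Heavy atoms from the SMILES: 14 C, 1 Cl, 2 N, 5 O.
Implicit hydrogens by atom environment:
  5 × C: 2 H each → 10
  5 × C: no H
  4 × O: no H
  3 × C: 1 H each → 3
  1 × C: 3 H
  1 × Cl: no H
  1 × N (charge +1): 3 H
  1 × N: 2 H
  1 × O: 1 H
  Total hydrogens = 22.
Net charge +1.
Molecular formula: C14H22ClN2O5+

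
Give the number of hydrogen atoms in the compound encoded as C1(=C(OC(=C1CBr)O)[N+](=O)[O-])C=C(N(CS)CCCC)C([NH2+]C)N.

Hydrogens are implicit in SMILES; fill each atom to its normal valence:
  5 × C: 2 H each → 10
  4 × C (aromatic): no H
  2 × C: 3 H each → 6
  2 × C: 1 H each → 2
  1 × Br: no H
  1 × C: no H
  1 × N (charge +1): 2 H
  1 × N: 2 H
  1 × N (charge +1): no H
  1 × N: no H
  1 × O: 1 H
  1 × O (aromatic): no H
  1 × O: no H
  1 × O (charge -1): no H
  1 × S: 1 H
  Total hydrogens = 24.

24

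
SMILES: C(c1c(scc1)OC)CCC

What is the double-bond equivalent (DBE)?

Molecular formula from the SMILES: C9H14OS.
DoU = (2C + 2 + N − H − X)/2 = (2·9 + 2 + 0 − 14 − 0)/2 = 6/2 = 3.
(Structurally: 1 ring(s) + 2 π bond(s) = 3.)

3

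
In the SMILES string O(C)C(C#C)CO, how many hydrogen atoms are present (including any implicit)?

8

Hydrogens are implicit in SMILES; fill each atom to its normal valence:
  2 × C: 1 H each → 2
  1 × C: 3 H
  1 × C: 2 H
  1 × C: no H
  1 × O: 1 H
  1 × O: no H
  Total hydrogens = 8.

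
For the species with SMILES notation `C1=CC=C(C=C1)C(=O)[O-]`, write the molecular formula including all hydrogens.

Heavy atoms from the SMILES: 7 C, 2 O.
Implicit hydrogens by atom environment:
  5 × C (aromatic): 1 H each → 5
  1 × C (aromatic): no H
  1 × C: no H
  1 × O: no H
  1 × O (charge -1): no H
  Total hydrogens = 5.
Net charge -1.
Molecular formula: C7H5O2-

C7H5O2-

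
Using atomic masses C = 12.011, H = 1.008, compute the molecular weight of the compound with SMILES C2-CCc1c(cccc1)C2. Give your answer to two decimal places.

Molecular formula: C10H12.
M = 10×12.011 + 12×1.008 = 132.21 g/mol.

132.21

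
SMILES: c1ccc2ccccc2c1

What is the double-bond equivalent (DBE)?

Molecular formula from the SMILES: C10H8.
DoU = (2C + 2 + N − H − X)/2 = (2·10 + 2 + 0 − 8 − 0)/2 = 14/2 = 7.
(Structurally: 2 ring(s) + 5 π bond(s) = 7.)

7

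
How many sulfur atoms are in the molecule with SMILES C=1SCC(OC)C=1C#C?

1

The symbol for sulfur appears 1 time in the SMILES.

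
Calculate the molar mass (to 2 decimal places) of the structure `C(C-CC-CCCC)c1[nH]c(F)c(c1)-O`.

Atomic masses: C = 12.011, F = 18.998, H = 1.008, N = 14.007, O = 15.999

213.30

Molecular formula: C12H20FNO.
M = 12×12.011 + 1×18.998 + 20×1.008 + 1×14.007 + 1×15.999 = 213.30 g/mol.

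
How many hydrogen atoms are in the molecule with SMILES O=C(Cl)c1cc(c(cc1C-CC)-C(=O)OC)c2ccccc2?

17

Hydrogens are implicit in SMILES; fill each atom to its normal valence:
  7 × C (aromatic): 1 H each → 7
  5 × C (aromatic): no H
  3 × O: no H
  2 × C: 3 H each → 6
  2 × C: 2 H each → 4
  2 × C: no H
  1 × Cl: no H
  Total hydrogens = 17.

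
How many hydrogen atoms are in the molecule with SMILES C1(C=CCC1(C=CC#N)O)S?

Hydrogens are implicit in SMILES; fill each atom to its normal valence:
  5 × C: 1 H each → 5
  2 × C: no H
  1 × C: 2 H
  1 × N: no H
  1 × O: 1 H
  1 × S: 1 H
  Total hydrogens = 9.

9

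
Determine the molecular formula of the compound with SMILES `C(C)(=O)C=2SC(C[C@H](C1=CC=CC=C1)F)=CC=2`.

C14H13FOS

Heavy atoms from the SMILES: 14 C, 1 F, 1 O, 1 S.
Implicit hydrogens by atom environment:
  7 × C (aromatic): 1 H each → 7
  3 × C (aromatic): no H
  1 × C: 3 H
  1 × C: 2 H
  1 × C: 1 H
  1 × C: no H
  1 × F: no H
  1 × O: no H
  1 × S (aromatic): no H
  Total hydrogens = 13.
Molecular formula: C14H13FOS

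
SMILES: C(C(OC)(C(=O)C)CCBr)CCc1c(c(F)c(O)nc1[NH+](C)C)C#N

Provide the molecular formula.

C17H24BrFN3O3+

Heavy atoms from the SMILES: 1 Br, 17 C, 1 F, 3 N, 3 O.
Implicit hydrogens by atom environment:
  5 × C: 2 H each → 10
  5 × C (aromatic): no H
  4 × C: 3 H each → 12
  3 × C: no H
  2 × O: no H
  1 × Br: no H
  1 × F: no H
  1 × N (charge +1): 1 H
  1 × N (aromatic): no H
  1 × N: no H
  1 × O: 1 H
  Total hydrogens = 24.
Net charge +1.
Molecular formula: C17H24BrFN3O3+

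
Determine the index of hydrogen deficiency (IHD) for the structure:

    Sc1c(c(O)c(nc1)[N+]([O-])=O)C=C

6

Molecular formula from the SMILES: C7H6N2O3S.
DoU = (2C + 2 + N − H − X)/2 = (2·7 + 2 + 2 − 6 − 0)/2 = 12/2 = 6.
(Structurally: 1 ring(s) + 5 π bond(s) = 6.)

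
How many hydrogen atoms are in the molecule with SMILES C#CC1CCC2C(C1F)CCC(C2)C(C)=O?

19

Hydrogens are implicit in SMILES; fill each atom to its normal valence:
  6 × C: 1 H each → 6
  5 × C: 2 H each → 10
  2 × C: no H
  1 × C: 3 H
  1 × F: no H
  1 × O: no H
  Total hydrogens = 19.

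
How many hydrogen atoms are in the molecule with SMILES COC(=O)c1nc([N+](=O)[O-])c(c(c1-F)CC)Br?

Hydrogens are implicit in SMILES; fill each atom to its normal valence:
  5 × C (aromatic): no H
  3 × O: no H
  2 × C: 3 H each → 6
  1 × Br: no H
  1 × C: 2 H
  1 × C: no H
  1 × F: no H
  1 × N (aromatic): no H
  1 × N (charge +1): no H
  1 × O (charge -1): no H
  Total hydrogens = 8.

8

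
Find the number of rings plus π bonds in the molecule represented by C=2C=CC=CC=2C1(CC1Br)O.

5

Molecular formula from the SMILES: C9H9BrO.
DoU = (2C + 2 + N − H − X)/2 = (2·9 + 2 + 0 − 9 − 1)/2 = 10/2 = 5.
(Structurally: 2 ring(s) + 3 π bond(s) = 5.)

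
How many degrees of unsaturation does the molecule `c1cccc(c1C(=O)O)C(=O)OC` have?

Molecular formula from the SMILES: C9H8O4.
DoU = (2C + 2 + N − H − X)/2 = (2·9 + 2 + 0 − 8 − 0)/2 = 12/2 = 6.
(Structurally: 1 ring(s) + 5 π bond(s) = 6.)

6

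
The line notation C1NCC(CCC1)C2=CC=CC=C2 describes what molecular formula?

C12H17N

Heavy atoms from the SMILES: 12 C, 1 N.
Implicit hydrogens by atom environment:
  5 × C: 2 H each → 10
  5 × C (aromatic): 1 H each → 5
  1 × C: 1 H
  1 × C (aromatic): no H
  1 × N: 1 H
  Total hydrogens = 17.
Molecular formula: C12H17N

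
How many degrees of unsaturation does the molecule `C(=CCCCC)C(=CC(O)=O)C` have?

3

Molecular formula from the SMILES: C10H16O2.
DoU = (2C + 2 + N − H − X)/2 = (2·10 + 2 + 0 − 16 − 0)/2 = 6/2 = 3.
(Structurally: 0 ring(s) + 3 π bond(s) = 3.)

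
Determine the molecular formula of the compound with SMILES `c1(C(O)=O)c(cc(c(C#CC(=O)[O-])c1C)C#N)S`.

Heavy atoms from the SMILES: 12 C, 1 N, 4 O, 1 S.
Implicit hydrogens by atom environment:
  5 × C (aromatic): no H
  5 × C: no H
  2 × O: no H
  1 × C: 3 H
  1 × C (aromatic): 1 H
  1 × N: no H
  1 × O: 1 H
  1 × O (charge -1): no H
  1 × S: 1 H
  Total hydrogens = 6.
Net charge -1.
Molecular formula: C12H6NO4S-

C12H6NO4S-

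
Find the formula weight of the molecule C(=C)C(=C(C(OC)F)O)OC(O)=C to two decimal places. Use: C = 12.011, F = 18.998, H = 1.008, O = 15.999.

190.17

Molecular formula: C8H11FO4.
M = 8×12.011 + 1×18.998 + 11×1.008 + 4×15.999 = 190.17 g/mol.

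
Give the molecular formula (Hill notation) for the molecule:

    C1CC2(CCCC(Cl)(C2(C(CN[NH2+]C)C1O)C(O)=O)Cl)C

Heavy atoms from the SMILES: 14 C, 2 Cl, 2 N, 3 O.
Implicit hydrogens by atom environment:
  6 × C: 2 H each → 12
  4 × C: no H
  2 × C: 3 H each → 6
  2 × C: 1 H each → 2
  2 × Cl: no H
  2 × O: 1 H each → 2
  1 × N (charge +1): 2 H
  1 × N: 1 H
  1 × O: no H
  Total hydrogens = 25.
Net charge +1.
Molecular formula: C14H25Cl2N2O3+

C14H25Cl2N2O3+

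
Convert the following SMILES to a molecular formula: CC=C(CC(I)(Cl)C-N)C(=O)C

Heavy atoms from the SMILES: 8 C, 1 Cl, 1 I, 1 N, 1 O.
Implicit hydrogens by atom environment:
  3 × C: no H
  2 × C: 3 H each → 6
  2 × C: 2 H each → 4
  1 × C: 1 H
  1 × Cl: no H
  1 × I: no H
  1 × N: 2 H
  1 × O: no H
  Total hydrogens = 13.
Molecular formula: C8H13ClINO

C8H13ClINO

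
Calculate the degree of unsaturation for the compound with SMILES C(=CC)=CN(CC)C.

2

Molecular formula from the SMILES: C7H13N.
DoU = (2C + 2 + N − H − X)/2 = (2·7 + 2 + 1 − 13 − 0)/2 = 4/2 = 2.
(Structurally: 0 ring(s) + 2 π bond(s) = 2.)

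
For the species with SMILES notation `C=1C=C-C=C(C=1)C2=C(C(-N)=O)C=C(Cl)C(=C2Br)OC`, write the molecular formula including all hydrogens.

C14H11BrClNO2

Heavy atoms from the SMILES: 1 Br, 14 C, 1 Cl, 1 N, 2 O.
Implicit hydrogens by atom environment:
  6 × C (aromatic): 1 H each → 6
  6 × C (aromatic): no H
  2 × O: no H
  1 × Br: no H
  1 × C: 3 H
  1 × C: no H
  1 × Cl: no H
  1 × N: 2 H
  Total hydrogens = 11.
Molecular formula: C14H11BrClNO2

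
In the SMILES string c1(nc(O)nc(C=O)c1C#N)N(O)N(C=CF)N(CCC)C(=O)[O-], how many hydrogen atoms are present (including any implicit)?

12

Hydrogens are implicit in SMILES; fill each atom to its normal valence:
  4 × C (aromatic): no H
  4 × N: no H
  3 × C: 1 H each → 3
  2 × C: 2 H each → 4
  2 × C: no H
  2 × N (aromatic): no H
  2 × O: 1 H each → 2
  2 × O: no H
  1 × C: 3 H
  1 × F: no H
  1 × O (charge -1): no H
  Total hydrogens = 12.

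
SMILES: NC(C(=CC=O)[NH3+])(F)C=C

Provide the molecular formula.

C6H10FN2O+

Heavy atoms from the SMILES: 6 C, 1 F, 2 N, 1 O.
Implicit hydrogens by atom environment:
  3 × C: 1 H each → 3
  2 × C: no H
  1 × C: 2 H
  1 × F: no H
  1 × N (charge +1): 3 H
  1 × N: 2 H
  1 × O: no H
  Total hydrogens = 10.
Net charge +1.
Molecular formula: C6H10FN2O+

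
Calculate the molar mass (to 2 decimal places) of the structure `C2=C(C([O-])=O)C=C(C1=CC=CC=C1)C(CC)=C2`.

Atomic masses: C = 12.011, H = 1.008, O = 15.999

Molecular formula: C15H13O2-.
M = 15×12.011 + 13×1.008 + 2×15.999 = 225.27 g/mol.

225.27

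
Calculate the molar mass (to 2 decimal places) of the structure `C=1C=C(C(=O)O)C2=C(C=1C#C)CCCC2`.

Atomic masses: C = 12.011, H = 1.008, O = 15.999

Molecular formula: C13H12O2.
M = 13×12.011 + 12×1.008 + 2×15.999 = 200.24 g/mol.

200.24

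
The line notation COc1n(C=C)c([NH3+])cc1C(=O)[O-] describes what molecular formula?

Heavy atoms from the SMILES: 8 C, 2 N, 3 O.
Implicit hydrogens by atom environment:
  3 × C (aromatic): no H
  2 × O: no H
  1 × C: 3 H
  1 × C: 2 H
  1 × C (aromatic): 1 H
  1 × C: 1 H
  1 × C: no H
  1 × N (charge +1): 3 H
  1 × N (aromatic): no H
  1 × O (charge -1): no H
  Total hydrogens = 10.
Molecular formula: C8H10N2O3

C8H10N2O3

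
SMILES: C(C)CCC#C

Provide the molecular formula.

C6H10

Heavy atoms from the SMILES: 6 C.
Implicit hydrogens by atom environment:
  3 × C: 2 H each → 6
  1 × C: 3 H
  1 × C: 1 H
  1 × C: no H
  Total hydrogens = 10.
Molecular formula: C6H10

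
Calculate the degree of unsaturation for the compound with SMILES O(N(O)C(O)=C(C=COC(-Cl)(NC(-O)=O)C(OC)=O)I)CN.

Molecular formula from the SMILES: C9H13ClIN3O8.
DoU = (2C + 2 + N − H − X)/2 = (2·9 + 2 + 3 − 13 − 2)/2 = 8/2 = 4.
(Structurally: 0 ring(s) + 4 π bond(s) = 4.)

4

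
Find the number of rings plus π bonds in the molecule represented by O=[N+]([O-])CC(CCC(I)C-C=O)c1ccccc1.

6

Molecular formula from the SMILES: C13H16INO3.
DoU = (2C + 2 + N − H − X)/2 = (2·13 + 2 + 1 − 16 − 1)/2 = 12/2 = 6.
(Structurally: 1 ring(s) + 5 π bond(s) = 6.)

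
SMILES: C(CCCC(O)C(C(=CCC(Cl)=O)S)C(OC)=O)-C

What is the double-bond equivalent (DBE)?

Molecular formula from the SMILES: C13H21ClO4S.
DoU = (2C + 2 + N − H − X)/2 = (2·13 + 2 + 0 − 21 − 1)/2 = 6/2 = 3.
(Structurally: 0 ring(s) + 3 π bond(s) = 3.)

3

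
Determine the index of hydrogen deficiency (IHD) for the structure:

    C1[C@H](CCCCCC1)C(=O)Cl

Molecular formula from the SMILES: C9H15ClO.
DoU = (2C + 2 + N − H − X)/2 = (2·9 + 2 + 0 − 15 − 1)/2 = 4/2 = 2.
(Structurally: 1 ring(s) + 1 π bond(s) = 2.)

2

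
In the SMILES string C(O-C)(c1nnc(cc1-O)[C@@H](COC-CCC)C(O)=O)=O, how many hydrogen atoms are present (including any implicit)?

Hydrogens are implicit in SMILES; fill each atom to its normal valence:
  4 × C: 2 H each → 8
  4 × O: no H
  3 × C (aromatic): no H
  2 × C: 3 H each → 6
  2 × C: no H
  2 × N (aromatic): no H
  2 × O: 1 H each → 2
  1 × C (aromatic): 1 H
  1 × C: 1 H
  Total hydrogens = 18.

18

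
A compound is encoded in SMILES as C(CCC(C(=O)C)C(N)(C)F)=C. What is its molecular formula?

Heavy atoms from the SMILES: 9 C, 1 F, 1 N, 1 O.
Implicit hydrogens by atom environment:
  3 × C: 2 H each → 6
  2 × C: 3 H each → 6
  2 × C: 1 H each → 2
  2 × C: no H
  1 × F: no H
  1 × N: 2 H
  1 × O: no H
  Total hydrogens = 16.
Molecular formula: C9H16FNO

C9H16FNO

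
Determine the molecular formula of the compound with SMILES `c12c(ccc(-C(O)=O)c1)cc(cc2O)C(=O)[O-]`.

C12H7O5-

Heavy atoms from the SMILES: 12 C, 5 O.
Implicit hydrogens by atom environment:
  5 × C (aromatic): 1 H each → 5
  5 × C (aromatic): no H
  2 × C: no H
  2 × O: 1 H each → 2
  2 × O: no H
  1 × O (charge -1): no H
  Total hydrogens = 7.
Net charge -1.
Molecular formula: C12H7O5-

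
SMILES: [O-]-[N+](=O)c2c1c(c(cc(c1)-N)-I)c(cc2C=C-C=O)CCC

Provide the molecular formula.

Heavy atoms from the SMILES: 16 C, 1 I, 2 N, 3 O.
Implicit hydrogens by atom environment:
  7 × C (aromatic): no H
  3 × C (aromatic): 1 H each → 3
  3 × C: 1 H each → 3
  2 × C: 2 H each → 4
  2 × O: no H
  1 × C: 3 H
  1 × I: no H
  1 × N: 2 H
  1 × N (charge +1): no H
  1 × O (charge -1): no H
  Total hydrogens = 15.
Molecular formula: C16H15IN2O3

C16H15IN2O3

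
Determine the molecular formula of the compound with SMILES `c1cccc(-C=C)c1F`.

Heavy atoms from the SMILES: 8 C, 1 F.
Implicit hydrogens by atom environment:
  4 × C (aromatic): 1 H each → 4
  2 × C (aromatic): no H
  1 × C: 2 H
  1 × C: 1 H
  1 × F: no H
  Total hydrogens = 7.
Molecular formula: C8H7F

C8H7F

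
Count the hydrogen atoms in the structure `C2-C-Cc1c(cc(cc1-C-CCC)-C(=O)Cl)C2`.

Hydrogens are implicit in SMILES; fill each atom to its normal valence:
  7 × C: 2 H each → 14
  4 × C (aromatic): no H
  2 × C (aromatic): 1 H each → 2
  1 × C: 3 H
  1 × C: no H
  1 × Cl: no H
  1 × O: no H
  Total hydrogens = 19.

19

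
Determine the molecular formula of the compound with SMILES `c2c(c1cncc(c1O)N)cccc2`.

Heavy atoms from the SMILES: 11 C, 2 N, 1 O.
Implicit hydrogens by atom environment:
  7 × C (aromatic): 1 H each → 7
  4 × C (aromatic): no H
  1 × N: 2 H
  1 × N (aromatic): no H
  1 × O: 1 H
  Total hydrogens = 10.
Molecular formula: C11H10N2O

C11H10N2O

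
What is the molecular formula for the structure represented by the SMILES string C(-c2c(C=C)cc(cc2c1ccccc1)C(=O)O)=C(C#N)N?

C18H14N2O2

Heavy atoms from the SMILES: 18 C, 2 N, 2 O.
Implicit hydrogens by atom environment:
  7 × C (aromatic): 1 H each → 7
  5 × C (aromatic): no H
  3 × C: no H
  2 × C: 1 H each → 2
  1 × C: 2 H
  1 × N: 2 H
  1 × N: no H
  1 × O: 1 H
  1 × O: no H
  Total hydrogens = 14.
Molecular formula: C18H14N2O2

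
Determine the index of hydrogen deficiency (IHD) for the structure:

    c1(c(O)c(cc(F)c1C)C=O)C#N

7

Molecular formula from the SMILES: C9H6FNO2.
DoU = (2C + 2 + N − H − X)/2 = (2·9 + 2 + 1 − 6 − 1)/2 = 14/2 = 7.
(Structurally: 1 ring(s) + 6 π bond(s) = 7.)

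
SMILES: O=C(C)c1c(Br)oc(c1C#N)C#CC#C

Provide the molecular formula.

C11H4BrNO2

Heavy atoms from the SMILES: 1 Br, 11 C, 1 N, 2 O.
Implicit hydrogens by atom environment:
  5 × C: no H
  4 × C (aromatic): no H
  1 × Br: no H
  1 × C: 3 H
  1 × C: 1 H
  1 × N: no H
  1 × O (aromatic): no H
  1 × O: no H
  Total hydrogens = 4.
Molecular formula: C11H4BrNO2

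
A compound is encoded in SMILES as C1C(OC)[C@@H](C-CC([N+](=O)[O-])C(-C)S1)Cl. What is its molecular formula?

C9H16ClNO3S

Heavy atoms from the SMILES: 9 C, 1 Cl, 1 N, 3 O, 1 S.
Implicit hydrogens by atom environment:
  4 × C: 1 H each → 4
  3 × C: 2 H each → 6
  2 × C: 3 H each → 6
  2 × O: no H
  1 × Cl: no H
  1 × N (charge +1): no H
  1 × O (charge -1): no H
  1 × S: no H
  Total hydrogens = 16.
Molecular formula: C9H16ClNO3S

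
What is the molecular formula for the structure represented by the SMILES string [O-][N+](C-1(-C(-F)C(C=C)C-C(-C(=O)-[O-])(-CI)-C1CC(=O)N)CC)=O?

C14H19FIN2O5-

Heavy atoms from the SMILES: 14 C, 1 F, 1 I, 2 N, 5 O.
Implicit hydrogens by atom environment:
  5 × C: 2 H each → 10
  4 × C: 1 H each → 4
  4 × C: no H
  3 × O: no H
  2 × O (charge -1): no H
  1 × C: 3 H
  1 × F: no H
  1 × I: no H
  1 × N: 2 H
  1 × N (charge +1): no H
  Total hydrogens = 19.
Net charge -1.
Molecular formula: C14H19FIN2O5-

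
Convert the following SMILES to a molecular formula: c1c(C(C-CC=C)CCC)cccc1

C14H20

Heavy atoms from the SMILES: 14 C.
Implicit hydrogens by atom environment:
  5 × C: 2 H each → 10
  5 × C (aromatic): 1 H each → 5
  2 × C: 1 H each → 2
  1 × C: 3 H
  1 × C (aromatic): no H
  Total hydrogens = 20.
Molecular formula: C14H20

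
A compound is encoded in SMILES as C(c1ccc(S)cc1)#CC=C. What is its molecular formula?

Heavy atoms from the SMILES: 10 C, 1 S.
Implicit hydrogens by atom environment:
  4 × C (aromatic): 1 H each → 4
  2 × C (aromatic): no H
  2 × C: no H
  1 × C: 2 H
  1 × C: 1 H
  1 × S: 1 H
  Total hydrogens = 8.
Molecular formula: C10H8S

C10H8S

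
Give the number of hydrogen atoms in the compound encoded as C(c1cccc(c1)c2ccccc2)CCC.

18

Hydrogens are implicit in SMILES; fill each atom to its normal valence:
  9 × C (aromatic): 1 H each → 9
  3 × C: 2 H each → 6
  3 × C (aromatic): no H
  1 × C: 3 H
  Total hydrogens = 18.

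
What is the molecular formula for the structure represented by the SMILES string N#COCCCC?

C5H9NO

Heavy atoms from the SMILES: 5 C, 1 N, 1 O.
Implicit hydrogens by atom environment:
  3 × C: 2 H each → 6
  1 × C: 3 H
  1 × C: no H
  1 × N: no H
  1 × O: no H
  Total hydrogens = 9.
Molecular formula: C5H9NO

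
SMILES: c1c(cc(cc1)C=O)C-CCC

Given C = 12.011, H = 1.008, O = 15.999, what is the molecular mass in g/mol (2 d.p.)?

162.23

Molecular formula: C11H14O.
M = 11×12.011 + 14×1.008 + 1×15.999 = 162.23 g/mol.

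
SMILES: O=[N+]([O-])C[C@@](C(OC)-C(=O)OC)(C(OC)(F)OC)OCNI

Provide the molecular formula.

C10H18FIN2O8

Heavy atoms from the SMILES: 10 C, 1 F, 1 I, 2 N, 8 O.
Implicit hydrogens by atom environment:
  7 × O: no H
  4 × C: 3 H each → 12
  3 × C: no H
  2 × C: 2 H each → 4
  1 × C: 1 H
  1 × F: no H
  1 × I: no H
  1 × N: 1 H
  1 × N (charge +1): no H
  1 × O (charge -1): no H
  Total hydrogens = 18.
Molecular formula: C10H18FIN2O8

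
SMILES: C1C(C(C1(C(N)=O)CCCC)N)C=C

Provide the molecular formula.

Heavy atoms from the SMILES: 11 C, 2 N, 1 O.
Implicit hydrogens by atom environment:
  5 × C: 2 H each → 10
  3 × C: 1 H each → 3
  2 × C: no H
  2 × N: 2 H each → 4
  1 × C: 3 H
  1 × O: no H
  Total hydrogens = 20.
Molecular formula: C11H20N2O

C11H20N2O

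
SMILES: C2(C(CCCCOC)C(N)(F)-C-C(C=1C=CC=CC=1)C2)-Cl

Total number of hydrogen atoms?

25

Hydrogens are implicit in SMILES; fill each atom to its normal valence:
  6 × C: 2 H each → 12
  5 × C (aromatic): 1 H each → 5
  3 × C: 1 H each → 3
  1 × C: 3 H
  1 × C: no H
  1 × C (aromatic): no H
  1 × Cl: no H
  1 × F: no H
  1 × N: 2 H
  1 × O: no H
  Total hydrogens = 25.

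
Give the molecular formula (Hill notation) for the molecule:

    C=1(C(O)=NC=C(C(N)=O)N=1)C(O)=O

C6H5N3O4

Heavy atoms from the SMILES: 6 C, 3 N, 4 O.
Implicit hydrogens by atom environment:
  3 × C (aromatic): no H
  2 × C: no H
  2 × N (aromatic): no H
  2 × O: 1 H each → 2
  2 × O: no H
  1 × C (aromatic): 1 H
  1 × N: 2 H
  Total hydrogens = 5.
Molecular formula: C6H5N3O4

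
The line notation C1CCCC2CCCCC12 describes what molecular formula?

Heavy atoms from the SMILES: 10 C.
Implicit hydrogens by atom environment:
  8 × C: 2 H each → 16
  2 × C: 1 H each → 2
  Total hydrogens = 18.
Molecular formula: C10H18

C10H18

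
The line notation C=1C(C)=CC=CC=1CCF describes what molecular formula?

C9H11F

Heavy atoms from the SMILES: 9 C, 1 F.
Implicit hydrogens by atom environment:
  4 × C (aromatic): 1 H each → 4
  2 × C: 2 H each → 4
  2 × C (aromatic): no H
  1 × C: 3 H
  1 × F: no H
  Total hydrogens = 11.
Molecular formula: C9H11F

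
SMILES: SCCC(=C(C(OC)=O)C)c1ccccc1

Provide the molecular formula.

Heavy atoms from the SMILES: 13 C, 2 O, 1 S.
Implicit hydrogens by atom environment:
  5 × C (aromatic): 1 H each → 5
  3 × C: no H
  2 × C: 3 H each → 6
  2 × C: 2 H each → 4
  2 × O: no H
  1 × C (aromatic): no H
  1 × S: 1 H
  Total hydrogens = 16.
Molecular formula: C13H16O2S

C13H16O2S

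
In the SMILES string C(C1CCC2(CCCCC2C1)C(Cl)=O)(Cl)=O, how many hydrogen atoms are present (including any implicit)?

Hydrogens are implicit in SMILES; fill each atom to its normal valence:
  7 × C: 2 H each → 14
  3 × C: no H
  2 × C: 1 H each → 2
  2 × Cl: no H
  2 × O: no H
  Total hydrogens = 16.

16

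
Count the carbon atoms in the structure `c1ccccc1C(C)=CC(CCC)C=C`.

15

The symbol for carbon appears 15 times in the SMILES. Lowercase c denotes aromatic carbon and counts toward C.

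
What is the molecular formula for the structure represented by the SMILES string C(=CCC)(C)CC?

Heavy atoms from the SMILES: 7 C.
Implicit hydrogens by atom environment:
  3 × C: 3 H each → 9
  2 × C: 2 H each → 4
  1 × C: 1 H
  1 × C: no H
  Total hydrogens = 14.
Molecular formula: C7H14

C7H14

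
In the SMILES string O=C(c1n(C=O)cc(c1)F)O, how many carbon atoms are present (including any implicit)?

6

The symbol for carbon appears 6 times in the SMILES. Lowercase c denotes aromatic carbon and counts toward C.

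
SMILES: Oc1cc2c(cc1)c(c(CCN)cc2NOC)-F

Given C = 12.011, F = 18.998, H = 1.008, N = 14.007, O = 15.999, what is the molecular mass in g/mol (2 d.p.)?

Molecular formula: C13H15FN2O2.
M = 13×12.011 + 1×18.998 + 15×1.008 + 2×14.007 + 2×15.999 = 250.27 g/mol.

250.27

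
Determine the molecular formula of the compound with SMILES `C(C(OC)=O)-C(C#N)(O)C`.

C6H9NO3

Heavy atoms from the SMILES: 6 C, 1 N, 3 O.
Implicit hydrogens by atom environment:
  3 × C: no H
  2 × C: 3 H each → 6
  2 × O: no H
  1 × C: 2 H
  1 × N: no H
  1 × O: 1 H
  Total hydrogens = 9.
Molecular formula: C6H9NO3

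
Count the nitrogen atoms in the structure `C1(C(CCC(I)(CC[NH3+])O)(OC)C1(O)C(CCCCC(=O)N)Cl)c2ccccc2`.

The symbol for nitrogen appears 2 times in the SMILES.

2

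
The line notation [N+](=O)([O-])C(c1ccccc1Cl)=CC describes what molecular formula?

Heavy atoms from the SMILES: 9 C, 1 Cl, 1 N, 2 O.
Implicit hydrogens by atom environment:
  4 × C (aromatic): 1 H each → 4
  2 × C (aromatic): no H
  1 × C: 3 H
  1 × C: 1 H
  1 × C: no H
  1 × Cl: no H
  1 × N (charge +1): no H
  1 × O: no H
  1 × O (charge -1): no H
  Total hydrogens = 8.
Molecular formula: C9H8ClNO2

C9H8ClNO2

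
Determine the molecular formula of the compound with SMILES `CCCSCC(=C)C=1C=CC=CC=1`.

C12H16S

Heavy atoms from the SMILES: 12 C, 1 S.
Implicit hydrogens by atom environment:
  5 × C (aromatic): 1 H each → 5
  4 × C: 2 H each → 8
  1 × C: 3 H
  1 × C: no H
  1 × C (aromatic): no H
  1 × S: no H
  Total hydrogens = 16.
Molecular formula: C12H16S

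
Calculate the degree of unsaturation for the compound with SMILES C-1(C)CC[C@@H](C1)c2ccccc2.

Molecular formula from the SMILES: C12H16.
DoU = (2C + 2 + N − H − X)/2 = (2·12 + 2 + 0 − 16 − 0)/2 = 10/2 = 5.
(Structurally: 2 ring(s) + 3 π bond(s) = 5.)

5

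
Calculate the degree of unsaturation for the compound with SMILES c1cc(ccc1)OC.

4

Molecular formula from the SMILES: C7H8O.
DoU = (2C + 2 + N − H − X)/2 = (2·7 + 2 + 0 − 8 − 0)/2 = 8/2 = 4.
(Structurally: 1 ring(s) + 3 π bond(s) = 4.)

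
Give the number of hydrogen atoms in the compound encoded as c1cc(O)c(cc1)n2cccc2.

Hydrogens are implicit in SMILES; fill each atom to its normal valence:
  8 × C (aromatic): 1 H each → 8
  2 × C (aromatic): no H
  1 × N (aromatic): no H
  1 × O: 1 H
  Total hydrogens = 9.

9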